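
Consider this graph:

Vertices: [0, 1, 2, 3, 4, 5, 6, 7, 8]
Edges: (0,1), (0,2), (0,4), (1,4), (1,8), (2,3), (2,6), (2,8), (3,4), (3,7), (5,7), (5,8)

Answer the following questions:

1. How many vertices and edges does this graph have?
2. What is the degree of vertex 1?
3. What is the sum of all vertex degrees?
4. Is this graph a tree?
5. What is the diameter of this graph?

Count: 9 vertices, 12 edges.
Vertex 1 has neighbors [0, 4, 8], degree = 3.
Handshaking lemma: 2 * 12 = 24.
A tree on 9 vertices has 8 edges. This graph has 12 edges (4 extra). Not a tree.
Diameter (longest shortest path) = 3.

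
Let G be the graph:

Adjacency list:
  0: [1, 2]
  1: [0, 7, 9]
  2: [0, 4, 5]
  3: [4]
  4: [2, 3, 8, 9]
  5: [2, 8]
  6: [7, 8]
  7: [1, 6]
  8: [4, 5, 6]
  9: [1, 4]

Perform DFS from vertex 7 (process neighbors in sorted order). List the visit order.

DFS from vertex 7 (neighbors processed in ascending order):
Visit order: 7, 1, 0, 2, 4, 3, 8, 5, 6, 9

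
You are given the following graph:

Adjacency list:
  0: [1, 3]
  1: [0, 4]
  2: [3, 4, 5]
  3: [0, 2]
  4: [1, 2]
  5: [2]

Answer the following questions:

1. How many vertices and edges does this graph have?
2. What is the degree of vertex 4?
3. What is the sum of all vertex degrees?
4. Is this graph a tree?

Count: 6 vertices, 6 edges.
Vertex 4 has neighbors [1, 2], degree = 2.
Handshaking lemma: 2 * 6 = 12.
A tree on 6 vertices has 5 edges. This graph has 6 edges (1 extra). Not a tree.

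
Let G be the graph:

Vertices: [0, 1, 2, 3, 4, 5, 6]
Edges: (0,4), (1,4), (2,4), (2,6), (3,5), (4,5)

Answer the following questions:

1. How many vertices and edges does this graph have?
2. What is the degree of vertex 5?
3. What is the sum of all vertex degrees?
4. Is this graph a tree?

Count: 7 vertices, 6 edges.
Vertex 5 has neighbors [3, 4], degree = 2.
Handshaking lemma: 2 * 6 = 12.
A graph is a tree iff it is connected and has exactly n-1 edges. This graph is connected (all 7 vertices in one component) and has 7-1 = 6 edges. It is a tree.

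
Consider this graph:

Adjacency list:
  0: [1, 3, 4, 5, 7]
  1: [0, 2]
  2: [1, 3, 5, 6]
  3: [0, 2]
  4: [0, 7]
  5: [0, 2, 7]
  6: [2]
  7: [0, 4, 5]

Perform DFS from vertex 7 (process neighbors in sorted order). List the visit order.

DFS from vertex 7 (neighbors processed in ascending order):
Visit order: 7, 0, 1, 2, 3, 5, 6, 4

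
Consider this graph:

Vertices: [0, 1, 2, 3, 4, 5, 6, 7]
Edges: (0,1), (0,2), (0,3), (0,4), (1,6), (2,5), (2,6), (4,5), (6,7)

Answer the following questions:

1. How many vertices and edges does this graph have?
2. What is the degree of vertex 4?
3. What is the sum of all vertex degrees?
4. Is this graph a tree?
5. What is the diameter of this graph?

Count: 8 vertices, 9 edges.
Vertex 4 has neighbors [0, 5], degree = 2.
Handshaking lemma: 2 * 9 = 18.
A tree on 8 vertices has 7 edges. This graph has 9 edges (2 extra). Not a tree.
Diameter (longest shortest path) = 4.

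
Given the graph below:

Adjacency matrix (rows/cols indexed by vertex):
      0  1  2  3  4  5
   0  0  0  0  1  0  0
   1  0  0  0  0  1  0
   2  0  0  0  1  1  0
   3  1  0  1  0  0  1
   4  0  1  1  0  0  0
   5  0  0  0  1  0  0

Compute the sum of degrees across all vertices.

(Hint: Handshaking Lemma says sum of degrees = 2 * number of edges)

Count edges: 5 edges.
By Handshaking Lemma: sum of degrees = 2 * 5 = 10.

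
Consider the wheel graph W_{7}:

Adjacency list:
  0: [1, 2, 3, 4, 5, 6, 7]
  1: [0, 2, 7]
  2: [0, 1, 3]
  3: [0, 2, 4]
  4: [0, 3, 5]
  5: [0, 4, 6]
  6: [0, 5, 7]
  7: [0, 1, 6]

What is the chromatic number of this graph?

W_{7} = C_{7} plus a hub adjacent to every cycle vertex.
The outer cycle needs 3 colors (odd cycle); the hub is adjacent to all of them so needs a fresh color.
Chromatic number = 3 + 1 = 4.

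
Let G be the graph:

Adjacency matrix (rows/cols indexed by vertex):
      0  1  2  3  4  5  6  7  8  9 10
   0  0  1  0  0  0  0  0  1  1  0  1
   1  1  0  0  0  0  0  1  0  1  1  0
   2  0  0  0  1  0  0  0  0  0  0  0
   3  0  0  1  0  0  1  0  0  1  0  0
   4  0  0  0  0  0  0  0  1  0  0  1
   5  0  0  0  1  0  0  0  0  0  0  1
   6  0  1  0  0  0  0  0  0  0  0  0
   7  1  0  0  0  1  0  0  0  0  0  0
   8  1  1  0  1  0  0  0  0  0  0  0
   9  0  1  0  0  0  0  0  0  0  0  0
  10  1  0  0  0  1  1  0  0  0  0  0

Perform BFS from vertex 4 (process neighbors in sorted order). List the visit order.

BFS from vertex 4 (neighbors processed in ascending order):
Visit order: 4, 7, 10, 0, 5, 1, 8, 3, 6, 9, 2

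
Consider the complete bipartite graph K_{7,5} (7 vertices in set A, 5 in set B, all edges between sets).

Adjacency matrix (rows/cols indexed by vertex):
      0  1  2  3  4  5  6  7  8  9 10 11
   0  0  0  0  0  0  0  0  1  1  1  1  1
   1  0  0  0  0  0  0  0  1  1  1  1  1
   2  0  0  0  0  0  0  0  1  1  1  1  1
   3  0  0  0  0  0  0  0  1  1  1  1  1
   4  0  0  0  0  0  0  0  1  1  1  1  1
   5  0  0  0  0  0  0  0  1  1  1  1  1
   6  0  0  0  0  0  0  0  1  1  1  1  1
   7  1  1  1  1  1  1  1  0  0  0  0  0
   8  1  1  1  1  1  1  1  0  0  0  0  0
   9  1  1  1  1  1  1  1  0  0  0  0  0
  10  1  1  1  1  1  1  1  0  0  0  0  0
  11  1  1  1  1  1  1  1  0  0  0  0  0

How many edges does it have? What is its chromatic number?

K_{7,5} has 7 * 5 = 35 edges.
Bipartite graphs have chromatic number 2 (color each partition differently).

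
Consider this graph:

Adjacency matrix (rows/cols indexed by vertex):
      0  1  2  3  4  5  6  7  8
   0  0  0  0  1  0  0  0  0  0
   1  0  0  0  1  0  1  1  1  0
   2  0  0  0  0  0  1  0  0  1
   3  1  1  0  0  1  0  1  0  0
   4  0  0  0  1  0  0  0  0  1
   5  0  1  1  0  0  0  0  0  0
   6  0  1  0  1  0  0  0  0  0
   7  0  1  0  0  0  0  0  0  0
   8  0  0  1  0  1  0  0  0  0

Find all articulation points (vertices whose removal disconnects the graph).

An articulation point is a vertex whose removal disconnects the graph.
Articulation points: [1, 3]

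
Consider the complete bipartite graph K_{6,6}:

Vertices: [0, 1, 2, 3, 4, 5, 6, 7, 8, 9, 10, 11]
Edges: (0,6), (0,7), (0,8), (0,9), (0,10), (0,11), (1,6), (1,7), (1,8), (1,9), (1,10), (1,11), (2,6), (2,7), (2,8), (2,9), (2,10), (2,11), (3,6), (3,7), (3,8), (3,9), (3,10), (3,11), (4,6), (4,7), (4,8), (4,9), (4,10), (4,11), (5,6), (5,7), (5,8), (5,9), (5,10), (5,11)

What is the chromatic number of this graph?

K_{6,6} is bipartite: vertices split into two independent sets of size 6 and 6.
Color one set 0, the other 1. No adjacent vertices share a color.
Chromatic number = 2.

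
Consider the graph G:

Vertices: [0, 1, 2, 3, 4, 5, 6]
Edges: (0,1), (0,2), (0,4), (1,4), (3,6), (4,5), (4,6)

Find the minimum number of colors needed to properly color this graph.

The graph has a maximum clique of size 3 (lower bound on chromatic number).
A valid 3-coloring: {0: 1, 1: 2, 2: 0, 3: 0, 4: 0, 5: 1, 6: 1}.
Chromatic number = 3.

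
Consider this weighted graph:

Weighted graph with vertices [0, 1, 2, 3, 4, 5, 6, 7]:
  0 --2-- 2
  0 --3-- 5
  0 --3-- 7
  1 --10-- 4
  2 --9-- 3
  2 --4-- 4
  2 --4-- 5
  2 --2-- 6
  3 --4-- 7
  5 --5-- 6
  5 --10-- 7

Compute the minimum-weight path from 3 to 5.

Using Dijkstra's algorithm from vertex 3:
Shortest path: 3 -> 7 -> 0 -> 5
Total weight: 4 + 3 + 3 = 10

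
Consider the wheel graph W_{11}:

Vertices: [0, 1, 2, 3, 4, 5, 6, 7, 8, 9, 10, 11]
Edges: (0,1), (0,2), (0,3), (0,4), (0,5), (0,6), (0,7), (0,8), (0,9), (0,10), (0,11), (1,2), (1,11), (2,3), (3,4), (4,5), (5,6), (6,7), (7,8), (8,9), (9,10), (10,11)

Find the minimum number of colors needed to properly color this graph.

W_{11} = C_{11} plus a hub adjacent to every cycle vertex.
The outer cycle needs 3 colors (odd cycle); the hub is adjacent to all of them so needs a fresh color.
Chromatic number = 3 + 1 = 4.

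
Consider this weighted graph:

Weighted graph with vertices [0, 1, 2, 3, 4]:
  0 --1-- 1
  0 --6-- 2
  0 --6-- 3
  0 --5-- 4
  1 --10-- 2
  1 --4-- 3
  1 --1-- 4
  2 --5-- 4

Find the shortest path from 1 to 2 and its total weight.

Using Dijkstra's algorithm from vertex 1:
Shortest path: 1 -> 4 -> 2
Total weight: 1 + 5 = 6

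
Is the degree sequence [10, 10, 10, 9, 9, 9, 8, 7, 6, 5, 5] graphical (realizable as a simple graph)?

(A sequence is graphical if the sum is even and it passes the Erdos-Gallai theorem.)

Sum of degrees = 88. Sum is even and passes Erdos-Gallai. The sequence IS graphical.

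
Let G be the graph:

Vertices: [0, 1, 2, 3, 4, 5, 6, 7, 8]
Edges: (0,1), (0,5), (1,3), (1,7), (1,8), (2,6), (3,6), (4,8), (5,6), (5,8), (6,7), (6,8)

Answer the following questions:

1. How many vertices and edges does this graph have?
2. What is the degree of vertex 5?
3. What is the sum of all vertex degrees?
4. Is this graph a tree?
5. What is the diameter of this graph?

Count: 9 vertices, 12 edges.
Vertex 5 has neighbors [0, 6, 8], degree = 3.
Handshaking lemma: 2 * 12 = 24.
A tree on 9 vertices has 8 edges. This graph has 12 edges (4 extra). Not a tree.
Diameter (longest shortest path) = 3.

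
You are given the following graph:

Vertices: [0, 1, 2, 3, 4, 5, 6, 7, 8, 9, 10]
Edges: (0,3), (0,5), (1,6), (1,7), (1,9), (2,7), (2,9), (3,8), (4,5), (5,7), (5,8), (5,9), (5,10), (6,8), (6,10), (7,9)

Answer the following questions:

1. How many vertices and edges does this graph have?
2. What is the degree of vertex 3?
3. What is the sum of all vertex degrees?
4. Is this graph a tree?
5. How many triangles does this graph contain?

Count: 11 vertices, 16 edges.
Vertex 3 has neighbors [0, 8], degree = 2.
Handshaking lemma: 2 * 16 = 32.
A tree on 11 vertices has 10 edges. This graph has 16 edges (6 extra). Not a tree.
Number of triangles = 3.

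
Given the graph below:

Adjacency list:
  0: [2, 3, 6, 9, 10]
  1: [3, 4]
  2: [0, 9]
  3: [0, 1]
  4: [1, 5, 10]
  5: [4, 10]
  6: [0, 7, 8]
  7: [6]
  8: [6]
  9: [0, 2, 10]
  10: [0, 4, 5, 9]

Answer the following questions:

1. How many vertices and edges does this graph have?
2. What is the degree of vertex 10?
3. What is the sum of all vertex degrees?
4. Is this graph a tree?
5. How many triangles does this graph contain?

Count: 11 vertices, 14 edges.
Vertex 10 has neighbors [0, 4, 5, 9], degree = 4.
Handshaking lemma: 2 * 14 = 28.
A tree on 11 vertices has 10 edges. This graph has 14 edges (4 extra). Not a tree.
Number of triangles = 3.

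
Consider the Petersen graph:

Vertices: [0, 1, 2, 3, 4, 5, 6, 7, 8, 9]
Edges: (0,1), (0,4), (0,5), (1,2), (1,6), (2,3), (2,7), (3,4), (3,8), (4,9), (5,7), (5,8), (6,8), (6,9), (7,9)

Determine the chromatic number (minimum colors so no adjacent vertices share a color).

The Petersen graph contains odd cycles (e.g. the outer 5-cycle), so chi >= 3.
A proper 3-coloring exists (it is a well-known 3-chromatic graph).
Chromatic number = 3.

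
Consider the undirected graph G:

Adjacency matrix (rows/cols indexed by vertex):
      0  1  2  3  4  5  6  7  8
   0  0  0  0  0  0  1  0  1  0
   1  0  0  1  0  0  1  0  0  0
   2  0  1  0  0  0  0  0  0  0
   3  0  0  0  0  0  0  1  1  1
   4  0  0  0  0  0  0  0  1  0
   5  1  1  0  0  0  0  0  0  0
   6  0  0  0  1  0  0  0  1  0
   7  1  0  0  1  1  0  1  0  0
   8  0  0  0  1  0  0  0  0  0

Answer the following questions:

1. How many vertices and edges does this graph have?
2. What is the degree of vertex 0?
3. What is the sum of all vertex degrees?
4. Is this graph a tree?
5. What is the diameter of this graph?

Count: 9 vertices, 9 edges.
Vertex 0 has neighbors [5, 7], degree = 2.
Handshaking lemma: 2 * 9 = 18.
A tree on 9 vertices has 8 edges. This graph has 9 edges (1 extra). Not a tree.
Diameter (longest shortest path) = 6.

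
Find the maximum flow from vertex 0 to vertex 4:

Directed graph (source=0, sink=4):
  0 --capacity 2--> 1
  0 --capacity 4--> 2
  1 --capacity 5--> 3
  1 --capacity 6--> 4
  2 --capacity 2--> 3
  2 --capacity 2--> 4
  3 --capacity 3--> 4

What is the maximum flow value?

Computing max flow:
  Flow on (0->1): 2/2
  Flow on (0->2): 4/4
  Flow on (1->4): 2/6
  Flow on (2->3): 2/2
  Flow on (2->4): 2/2
  Flow on (3->4): 2/3
Maximum flow = 6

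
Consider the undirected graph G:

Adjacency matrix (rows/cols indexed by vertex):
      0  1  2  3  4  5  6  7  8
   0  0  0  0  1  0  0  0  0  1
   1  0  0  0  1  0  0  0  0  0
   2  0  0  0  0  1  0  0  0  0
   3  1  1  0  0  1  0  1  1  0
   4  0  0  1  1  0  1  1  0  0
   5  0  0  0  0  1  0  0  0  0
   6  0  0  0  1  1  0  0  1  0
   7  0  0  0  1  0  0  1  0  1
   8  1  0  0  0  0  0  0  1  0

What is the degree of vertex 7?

Vertex 7 has neighbors [3, 6, 8], so deg(7) = 3.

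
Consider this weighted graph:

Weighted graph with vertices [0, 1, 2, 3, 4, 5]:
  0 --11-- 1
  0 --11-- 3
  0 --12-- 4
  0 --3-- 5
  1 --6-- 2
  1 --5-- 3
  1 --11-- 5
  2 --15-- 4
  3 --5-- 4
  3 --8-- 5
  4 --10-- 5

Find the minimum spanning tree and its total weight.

Applying Kruskal's algorithm (sort edges by weight, add if no cycle):
  Add (0,5) w=3
  Add (1,3) w=5
  Add (3,4) w=5
  Add (1,2) w=6
  Add (3,5) w=8
  Skip (4,5) w=10 (creates cycle)
  Skip (0,1) w=11 (creates cycle)
  Skip (0,3) w=11 (creates cycle)
  Skip (1,5) w=11 (creates cycle)
  Skip (0,4) w=12 (creates cycle)
  Skip (2,4) w=15 (creates cycle)
MST weight = 27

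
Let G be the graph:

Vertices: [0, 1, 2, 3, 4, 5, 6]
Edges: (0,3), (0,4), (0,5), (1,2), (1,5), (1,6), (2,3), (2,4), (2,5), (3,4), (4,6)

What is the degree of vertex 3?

Vertex 3 has neighbors [0, 2, 4], so deg(3) = 3.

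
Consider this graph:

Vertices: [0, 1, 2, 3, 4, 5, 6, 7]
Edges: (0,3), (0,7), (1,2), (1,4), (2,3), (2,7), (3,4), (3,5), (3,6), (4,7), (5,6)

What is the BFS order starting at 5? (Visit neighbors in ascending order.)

BFS from vertex 5 (neighbors processed in ascending order):
Visit order: 5, 3, 6, 0, 2, 4, 7, 1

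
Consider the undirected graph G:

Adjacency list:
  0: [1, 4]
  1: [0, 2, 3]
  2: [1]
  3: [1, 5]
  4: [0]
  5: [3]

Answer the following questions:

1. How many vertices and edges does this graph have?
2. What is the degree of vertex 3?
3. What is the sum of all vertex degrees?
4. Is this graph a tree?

Count: 6 vertices, 5 edges.
Vertex 3 has neighbors [1, 5], degree = 2.
Handshaking lemma: 2 * 5 = 10.
A graph is a tree iff it is connected and has exactly n-1 edges. This graph is connected (all 6 vertices in one component) and has 6-1 = 5 edges. It is a tree.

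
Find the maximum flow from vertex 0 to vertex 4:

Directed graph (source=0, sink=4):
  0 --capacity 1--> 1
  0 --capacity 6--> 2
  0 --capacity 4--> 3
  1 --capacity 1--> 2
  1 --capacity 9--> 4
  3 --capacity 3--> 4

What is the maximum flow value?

Computing max flow:
  Flow on (0->1): 1/1
  Flow on (0->3): 3/4
  Flow on (1->4): 1/9
  Flow on (3->4): 3/3
Maximum flow = 4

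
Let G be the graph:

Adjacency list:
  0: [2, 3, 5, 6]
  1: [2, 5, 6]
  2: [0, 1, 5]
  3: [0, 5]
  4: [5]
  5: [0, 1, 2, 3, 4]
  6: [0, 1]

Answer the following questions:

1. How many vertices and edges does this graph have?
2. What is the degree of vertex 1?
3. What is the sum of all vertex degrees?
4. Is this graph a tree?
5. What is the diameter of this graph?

Count: 7 vertices, 10 edges.
Vertex 1 has neighbors [2, 5, 6], degree = 3.
Handshaking lemma: 2 * 10 = 20.
A tree on 7 vertices has 6 edges. This graph has 10 edges (4 extra). Not a tree.
Diameter (longest shortest path) = 3.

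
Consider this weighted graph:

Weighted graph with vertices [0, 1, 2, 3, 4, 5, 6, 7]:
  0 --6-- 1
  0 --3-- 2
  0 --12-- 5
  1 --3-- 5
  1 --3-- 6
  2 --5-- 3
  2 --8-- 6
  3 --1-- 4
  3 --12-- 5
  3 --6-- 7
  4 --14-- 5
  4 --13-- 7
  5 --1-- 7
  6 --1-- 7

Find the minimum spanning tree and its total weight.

Applying Kruskal's algorithm (sort edges by weight, add if no cycle):
  Add (3,4) w=1
  Add (5,7) w=1
  Add (6,7) w=1
  Add (0,2) w=3
  Add (1,5) w=3
  Skip (1,6) w=3 (creates cycle)
  Add (2,3) w=5
  Add (0,1) w=6
  Skip (3,7) w=6 (creates cycle)
  Skip (2,6) w=8 (creates cycle)
  Skip (0,5) w=12 (creates cycle)
  Skip (3,5) w=12 (creates cycle)
  Skip (4,7) w=13 (creates cycle)
  Skip (4,5) w=14 (creates cycle)
MST weight = 20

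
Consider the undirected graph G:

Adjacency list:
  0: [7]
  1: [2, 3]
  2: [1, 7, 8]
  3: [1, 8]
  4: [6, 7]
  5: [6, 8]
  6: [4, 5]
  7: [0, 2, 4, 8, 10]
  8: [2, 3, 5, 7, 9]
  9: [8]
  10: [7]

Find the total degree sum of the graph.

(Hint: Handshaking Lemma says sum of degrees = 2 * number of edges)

Count edges: 13 edges.
By Handshaking Lemma: sum of degrees = 2 * 13 = 26.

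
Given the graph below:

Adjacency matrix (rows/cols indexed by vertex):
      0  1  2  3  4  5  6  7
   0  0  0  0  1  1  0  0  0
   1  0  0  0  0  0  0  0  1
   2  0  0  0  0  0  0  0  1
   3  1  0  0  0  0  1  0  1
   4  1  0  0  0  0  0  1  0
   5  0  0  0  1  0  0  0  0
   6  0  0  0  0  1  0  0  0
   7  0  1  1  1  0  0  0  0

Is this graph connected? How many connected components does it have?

Checking connectivity: the graph has 1 connected component(s).
All vertices are reachable from each other. The graph IS connected.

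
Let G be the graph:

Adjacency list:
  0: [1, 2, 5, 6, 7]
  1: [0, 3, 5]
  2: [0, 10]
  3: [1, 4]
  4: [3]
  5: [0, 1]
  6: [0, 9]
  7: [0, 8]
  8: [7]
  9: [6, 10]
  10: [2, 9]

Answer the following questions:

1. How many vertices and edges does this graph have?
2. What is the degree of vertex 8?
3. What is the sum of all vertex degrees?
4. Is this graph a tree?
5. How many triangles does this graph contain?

Count: 11 vertices, 12 edges.
Vertex 8 has neighbors [7], degree = 1.
Handshaking lemma: 2 * 12 = 24.
A tree on 11 vertices has 10 edges. This graph has 12 edges (2 extra). Not a tree.
Number of triangles = 1.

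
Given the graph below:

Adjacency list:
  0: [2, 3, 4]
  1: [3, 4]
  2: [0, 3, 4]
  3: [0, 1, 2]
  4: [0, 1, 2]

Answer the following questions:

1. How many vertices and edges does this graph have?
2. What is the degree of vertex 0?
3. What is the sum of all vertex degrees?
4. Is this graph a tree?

Count: 5 vertices, 7 edges.
Vertex 0 has neighbors [2, 3, 4], degree = 3.
Handshaking lemma: 2 * 7 = 14.
A tree on 5 vertices has 4 edges. This graph has 7 edges (3 extra). Not a tree.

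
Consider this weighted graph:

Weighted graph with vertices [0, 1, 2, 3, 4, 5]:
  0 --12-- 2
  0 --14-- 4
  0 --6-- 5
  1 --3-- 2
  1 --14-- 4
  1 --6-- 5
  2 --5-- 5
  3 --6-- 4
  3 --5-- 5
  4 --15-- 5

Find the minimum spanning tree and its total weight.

Applying Kruskal's algorithm (sort edges by weight, add if no cycle):
  Add (1,2) w=3
  Add (2,5) w=5
  Add (3,5) w=5
  Add (0,5) w=6
  Skip (1,5) w=6 (creates cycle)
  Add (3,4) w=6
  Skip (0,2) w=12 (creates cycle)
  Skip (0,4) w=14 (creates cycle)
  Skip (1,4) w=14 (creates cycle)
  Skip (4,5) w=15 (creates cycle)
MST weight = 25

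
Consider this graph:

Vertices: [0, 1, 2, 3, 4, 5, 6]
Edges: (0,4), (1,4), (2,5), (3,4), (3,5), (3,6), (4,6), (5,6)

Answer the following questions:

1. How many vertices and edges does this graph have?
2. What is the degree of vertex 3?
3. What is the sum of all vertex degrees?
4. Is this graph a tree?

Count: 7 vertices, 8 edges.
Vertex 3 has neighbors [4, 5, 6], degree = 3.
Handshaking lemma: 2 * 8 = 16.
A tree on 7 vertices has 6 edges. This graph has 8 edges (2 extra). Not a tree.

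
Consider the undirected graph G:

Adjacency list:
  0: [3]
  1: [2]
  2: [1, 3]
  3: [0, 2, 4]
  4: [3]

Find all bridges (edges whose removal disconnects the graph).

A bridge is an edge whose removal increases the number of connected components.
Bridges found: (0,3), (1,2), (2,3), (3,4)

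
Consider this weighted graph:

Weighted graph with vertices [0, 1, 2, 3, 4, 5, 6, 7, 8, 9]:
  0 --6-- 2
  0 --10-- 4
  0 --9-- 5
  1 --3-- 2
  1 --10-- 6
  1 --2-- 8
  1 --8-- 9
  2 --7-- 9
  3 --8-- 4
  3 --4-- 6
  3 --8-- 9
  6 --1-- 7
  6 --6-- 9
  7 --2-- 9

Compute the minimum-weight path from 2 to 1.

Using Dijkstra's algorithm from vertex 2:
Shortest path: 2 -> 1
Total weight: 3 = 3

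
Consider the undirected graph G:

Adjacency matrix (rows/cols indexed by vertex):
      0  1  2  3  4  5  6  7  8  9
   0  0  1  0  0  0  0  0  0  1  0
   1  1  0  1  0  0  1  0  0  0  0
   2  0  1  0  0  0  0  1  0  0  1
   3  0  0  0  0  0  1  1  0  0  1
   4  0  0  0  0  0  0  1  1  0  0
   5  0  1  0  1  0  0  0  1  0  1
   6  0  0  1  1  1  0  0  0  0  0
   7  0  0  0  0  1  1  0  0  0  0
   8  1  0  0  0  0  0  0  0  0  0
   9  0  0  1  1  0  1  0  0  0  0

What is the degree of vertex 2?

Vertex 2 has neighbors [1, 6, 9], so deg(2) = 3.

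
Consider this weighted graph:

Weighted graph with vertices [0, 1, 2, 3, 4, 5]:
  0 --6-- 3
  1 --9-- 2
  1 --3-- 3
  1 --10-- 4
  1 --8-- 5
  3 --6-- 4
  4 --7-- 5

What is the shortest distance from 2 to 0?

Using Dijkstra's algorithm from vertex 2:
Shortest path: 2 -> 1 -> 3 -> 0
Total weight: 9 + 3 + 6 = 18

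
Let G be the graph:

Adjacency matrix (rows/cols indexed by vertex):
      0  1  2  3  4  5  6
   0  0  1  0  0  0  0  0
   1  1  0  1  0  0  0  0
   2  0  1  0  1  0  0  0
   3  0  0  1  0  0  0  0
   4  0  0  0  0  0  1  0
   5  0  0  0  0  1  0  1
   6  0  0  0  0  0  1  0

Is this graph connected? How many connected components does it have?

Checking connectivity: the graph has 2 connected component(s).
Components: [[0, 1, 2, 3], [4, 5, 6]]. The graph is NOT connected.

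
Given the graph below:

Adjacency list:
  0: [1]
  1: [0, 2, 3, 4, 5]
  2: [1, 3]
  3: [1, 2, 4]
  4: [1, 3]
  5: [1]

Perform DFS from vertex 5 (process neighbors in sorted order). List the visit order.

DFS from vertex 5 (neighbors processed in ascending order):
Visit order: 5, 1, 0, 2, 3, 4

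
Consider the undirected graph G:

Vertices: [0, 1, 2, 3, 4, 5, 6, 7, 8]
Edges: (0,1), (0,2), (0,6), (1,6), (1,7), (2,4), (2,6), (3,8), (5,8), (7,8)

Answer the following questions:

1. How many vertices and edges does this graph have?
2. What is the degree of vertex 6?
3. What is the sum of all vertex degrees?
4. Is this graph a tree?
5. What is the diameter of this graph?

Count: 9 vertices, 10 edges.
Vertex 6 has neighbors [0, 1, 2], degree = 3.
Handshaking lemma: 2 * 10 = 20.
A tree on 9 vertices has 8 edges. This graph has 10 edges (2 extra). Not a tree.
Diameter (longest shortest path) = 6.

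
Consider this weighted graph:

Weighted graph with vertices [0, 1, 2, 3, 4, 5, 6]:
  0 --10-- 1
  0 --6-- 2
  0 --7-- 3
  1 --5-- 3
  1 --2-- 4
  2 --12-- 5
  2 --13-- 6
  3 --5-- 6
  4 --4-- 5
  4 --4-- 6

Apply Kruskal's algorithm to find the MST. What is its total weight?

Applying Kruskal's algorithm (sort edges by weight, add if no cycle):
  Add (1,4) w=2
  Add (4,6) w=4
  Add (4,5) w=4
  Add (1,3) w=5
  Skip (3,6) w=5 (creates cycle)
  Add (0,2) w=6
  Add (0,3) w=7
  Skip (0,1) w=10 (creates cycle)
  Skip (2,5) w=12 (creates cycle)
  Skip (2,6) w=13 (creates cycle)
MST weight = 28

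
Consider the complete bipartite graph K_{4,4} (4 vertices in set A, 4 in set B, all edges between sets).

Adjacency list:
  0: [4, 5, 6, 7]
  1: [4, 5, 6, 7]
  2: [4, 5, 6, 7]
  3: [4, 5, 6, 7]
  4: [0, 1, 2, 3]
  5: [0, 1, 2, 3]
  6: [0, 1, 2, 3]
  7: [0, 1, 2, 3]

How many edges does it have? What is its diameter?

K_{4,4} has 4 * 4 = 16 edges.
Any vertex reaches any opposite-side vertex in 1 step; same-side vertices reach in 2 steps via any opposite-side vertex.
Diameter = 2.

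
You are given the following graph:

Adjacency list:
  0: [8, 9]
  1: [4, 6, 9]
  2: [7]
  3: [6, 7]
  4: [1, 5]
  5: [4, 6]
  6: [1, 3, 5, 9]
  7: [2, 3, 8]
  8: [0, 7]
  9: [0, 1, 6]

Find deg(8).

Vertex 8 has neighbors [0, 7], so deg(8) = 2.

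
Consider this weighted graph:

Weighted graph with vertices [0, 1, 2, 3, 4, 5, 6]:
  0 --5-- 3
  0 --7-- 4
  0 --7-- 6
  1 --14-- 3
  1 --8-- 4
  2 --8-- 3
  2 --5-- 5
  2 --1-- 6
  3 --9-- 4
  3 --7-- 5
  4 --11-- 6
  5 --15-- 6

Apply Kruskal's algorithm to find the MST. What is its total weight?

Applying Kruskal's algorithm (sort edges by weight, add if no cycle):
  Add (2,6) w=1
  Add (0,3) w=5
  Add (2,5) w=5
  Add (0,6) w=7
  Add (0,4) w=7
  Skip (3,5) w=7 (creates cycle)
  Add (1,4) w=8
  Skip (2,3) w=8 (creates cycle)
  Skip (3,4) w=9 (creates cycle)
  Skip (4,6) w=11 (creates cycle)
  Skip (1,3) w=14 (creates cycle)
  Skip (5,6) w=15 (creates cycle)
MST weight = 33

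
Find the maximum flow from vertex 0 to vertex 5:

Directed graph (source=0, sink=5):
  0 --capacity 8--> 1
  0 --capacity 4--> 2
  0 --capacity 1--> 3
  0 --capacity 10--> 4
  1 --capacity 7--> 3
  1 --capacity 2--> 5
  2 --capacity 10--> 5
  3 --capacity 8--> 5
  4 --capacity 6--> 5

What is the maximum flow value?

Computing max flow:
  Flow on (0->1): 8/8
  Flow on (0->2): 4/4
  Flow on (0->3): 1/1
  Flow on (0->4): 6/10
  Flow on (1->3): 6/7
  Flow on (1->5): 2/2
  Flow on (2->5): 4/10
  Flow on (3->5): 7/8
  Flow on (4->5): 6/6
Maximum flow = 19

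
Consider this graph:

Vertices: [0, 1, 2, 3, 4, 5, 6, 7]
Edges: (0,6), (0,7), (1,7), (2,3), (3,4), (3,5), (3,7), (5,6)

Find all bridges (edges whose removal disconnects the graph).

A bridge is an edge whose removal increases the number of connected components.
Bridges found: (1,7), (2,3), (3,4)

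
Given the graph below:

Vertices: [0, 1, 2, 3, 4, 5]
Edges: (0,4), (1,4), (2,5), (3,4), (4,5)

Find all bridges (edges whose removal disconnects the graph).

A bridge is an edge whose removal increases the number of connected components.
Bridges found: (0,4), (1,4), (2,5), (3,4), (4,5)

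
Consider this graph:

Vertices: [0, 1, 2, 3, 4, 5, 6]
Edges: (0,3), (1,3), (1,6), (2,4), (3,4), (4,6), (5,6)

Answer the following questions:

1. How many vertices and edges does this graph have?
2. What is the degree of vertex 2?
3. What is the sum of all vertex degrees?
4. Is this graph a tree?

Count: 7 vertices, 7 edges.
Vertex 2 has neighbors [4], degree = 1.
Handshaking lemma: 2 * 7 = 14.
A tree on 7 vertices has 6 edges. This graph has 7 edges (1 extra). Not a tree.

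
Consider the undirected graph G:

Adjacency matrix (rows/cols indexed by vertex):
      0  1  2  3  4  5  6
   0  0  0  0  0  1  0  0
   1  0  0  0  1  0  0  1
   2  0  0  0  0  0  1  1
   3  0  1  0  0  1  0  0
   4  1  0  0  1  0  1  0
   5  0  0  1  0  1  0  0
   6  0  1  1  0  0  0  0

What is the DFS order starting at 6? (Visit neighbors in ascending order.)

DFS from vertex 6 (neighbors processed in ascending order):
Visit order: 6, 1, 3, 4, 0, 5, 2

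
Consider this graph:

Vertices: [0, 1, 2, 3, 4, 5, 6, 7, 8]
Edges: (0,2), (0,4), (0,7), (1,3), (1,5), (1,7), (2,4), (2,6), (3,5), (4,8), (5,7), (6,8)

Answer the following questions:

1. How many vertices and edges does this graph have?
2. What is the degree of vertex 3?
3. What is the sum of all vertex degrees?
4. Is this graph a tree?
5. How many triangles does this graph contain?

Count: 9 vertices, 12 edges.
Vertex 3 has neighbors [1, 5], degree = 2.
Handshaking lemma: 2 * 12 = 24.
A tree on 9 vertices has 8 edges. This graph has 12 edges (4 extra). Not a tree.
Number of triangles = 3.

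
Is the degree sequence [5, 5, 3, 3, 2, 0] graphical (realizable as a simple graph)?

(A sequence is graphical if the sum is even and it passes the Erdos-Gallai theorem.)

Sum of degrees = 18. Sum is even but fails Erdos-Gallai. The sequence is NOT graphical.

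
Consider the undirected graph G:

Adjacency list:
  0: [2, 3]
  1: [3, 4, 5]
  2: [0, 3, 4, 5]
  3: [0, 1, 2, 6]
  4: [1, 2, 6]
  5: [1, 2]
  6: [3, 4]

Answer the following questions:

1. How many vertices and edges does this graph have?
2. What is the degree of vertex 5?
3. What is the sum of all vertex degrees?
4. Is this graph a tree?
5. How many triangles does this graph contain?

Count: 7 vertices, 10 edges.
Vertex 5 has neighbors [1, 2], degree = 2.
Handshaking lemma: 2 * 10 = 20.
A tree on 7 vertices has 6 edges. This graph has 10 edges (4 extra). Not a tree.
Number of triangles = 1.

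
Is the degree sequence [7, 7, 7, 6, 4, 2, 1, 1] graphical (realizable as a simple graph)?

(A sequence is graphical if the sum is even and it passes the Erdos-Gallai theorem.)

Sum of degrees = 35. Sum is odd, so the sequence is NOT graphical.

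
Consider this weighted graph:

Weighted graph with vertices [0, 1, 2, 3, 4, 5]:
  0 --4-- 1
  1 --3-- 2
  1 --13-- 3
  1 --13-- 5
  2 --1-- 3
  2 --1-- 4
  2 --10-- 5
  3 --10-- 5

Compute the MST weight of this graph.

Applying Kruskal's algorithm (sort edges by weight, add if no cycle):
  Add (2,4) w=1
  Add (2,3) w=1
  Add (1,2) w=3
  Add (0,1) w=4
  Add (2,5) w=10
  Skip (3,5) w=10 (creates cycle)
  Skip (1,5) w=13 (creates cycle)
  Skip (1,3) w=13 (creates cycle)
MST weight = 19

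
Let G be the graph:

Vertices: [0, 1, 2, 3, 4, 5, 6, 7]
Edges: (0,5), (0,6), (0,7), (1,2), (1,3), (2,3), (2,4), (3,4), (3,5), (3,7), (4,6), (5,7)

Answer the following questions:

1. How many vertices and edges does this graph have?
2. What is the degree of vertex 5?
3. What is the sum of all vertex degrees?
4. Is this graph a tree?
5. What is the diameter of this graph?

Count: 8 vertices, 12 edges.
Vertex 5 has neighbors [0, 3, 7], degree = 3.
Handshaking lemma: 2 * 12 = 24.
A tree on 8 vertices has 7 edges. This graph has 12 edges (5 extra). Not a tree.
Diameter (longest shortest path) = 3.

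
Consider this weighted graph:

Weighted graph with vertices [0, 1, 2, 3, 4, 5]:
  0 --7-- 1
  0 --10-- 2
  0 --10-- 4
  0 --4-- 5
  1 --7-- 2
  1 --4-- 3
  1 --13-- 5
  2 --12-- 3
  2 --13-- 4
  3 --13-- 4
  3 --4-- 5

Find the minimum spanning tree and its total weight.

Applying Kruskal's algorithm (sort edges by weight, add if no cycle):
  Add (0,5) w=4
  Add (1,3) w=4
  Add (3,5) w=4
  Skip (0,1) w=7 (creates cycle)
  Add (1,2) w=7
  Skip (0,2) w=10 (creates cycle)
  Add (0,4) w=10
  Skip (2,3) w=12 (creates cycle)
  Skip (1,5) w=13 (creates cycle)
  Skip (2,4) w=13 (creates cycle)
  Skip (3,4) w=13 (creates cycle)
MST weight = 29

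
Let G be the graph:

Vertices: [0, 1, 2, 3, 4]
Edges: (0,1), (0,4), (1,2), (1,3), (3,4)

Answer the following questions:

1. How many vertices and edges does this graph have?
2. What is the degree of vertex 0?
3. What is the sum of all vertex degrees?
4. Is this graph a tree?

Count: 5 vertices, 5 edges.
Vertex 0 has neighbors [1, 4], degree = 2.
Handshaking lemma: 2 * 5 = 10.
A tree on 5 vertices has 4 edges. This graph has 5 edges (1 extra). Not a tree.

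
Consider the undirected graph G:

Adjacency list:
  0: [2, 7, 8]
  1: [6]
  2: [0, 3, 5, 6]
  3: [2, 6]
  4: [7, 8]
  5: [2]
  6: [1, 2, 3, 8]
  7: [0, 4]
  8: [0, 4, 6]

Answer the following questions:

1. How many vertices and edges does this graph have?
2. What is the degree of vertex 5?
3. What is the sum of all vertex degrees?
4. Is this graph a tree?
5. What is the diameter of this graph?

Count: 9 vertices, 11 edges.
Vertex 5 has neighbors [2], degree = 1.
Handshaking lemma: 2 * 11 = 22.
A tree on 9 vertices has 8 edges. This graph has 11 edges (3 extra). Not a tree.
Diameter (longest shortest path) = 4.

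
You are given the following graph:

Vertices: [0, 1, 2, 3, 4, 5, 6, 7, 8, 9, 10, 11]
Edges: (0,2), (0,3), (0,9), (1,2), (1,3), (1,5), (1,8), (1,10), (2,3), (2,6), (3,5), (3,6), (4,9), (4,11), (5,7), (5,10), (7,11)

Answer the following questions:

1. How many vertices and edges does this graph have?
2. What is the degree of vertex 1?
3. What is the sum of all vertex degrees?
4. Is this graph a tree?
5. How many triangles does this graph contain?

Count: 12 vertices, 17 edges.
Vertex 1 has neighbors [2, 3, 5, 8, 10], degree = 5.
Handshaking lemma: 2 * 17 = 34.
A tree on 12 vertices has 11 edges. This graph has 17 edges (6 extra). Not a tree.
Number of triangles = 5.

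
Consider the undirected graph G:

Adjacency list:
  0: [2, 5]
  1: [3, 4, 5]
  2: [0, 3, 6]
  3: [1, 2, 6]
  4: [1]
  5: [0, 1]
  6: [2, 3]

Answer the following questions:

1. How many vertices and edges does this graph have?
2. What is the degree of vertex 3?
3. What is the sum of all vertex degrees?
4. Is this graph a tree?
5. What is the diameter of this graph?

Count: 7 vertices, 8 edges.
Vertex 3 has neighbors [1, 2, 6], degree = 3.
Handshaking lemma: 2 * 8 = 16.
A tree on 7 vertices has 6 edges. This graph has 8 edges (2 extra). Not a tree.
Diameter (longest shortest path) = 3.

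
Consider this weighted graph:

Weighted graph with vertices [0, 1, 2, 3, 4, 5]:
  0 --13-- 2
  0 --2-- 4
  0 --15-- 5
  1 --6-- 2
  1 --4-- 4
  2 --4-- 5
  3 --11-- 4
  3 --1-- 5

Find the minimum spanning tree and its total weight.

Applying Kruskal's algorithm (sort edges by weight, add if no cycle):
  Add (3,5) w=1
  Add (0,4) w=2
  Add (1,4) w=4
  Add (2,5) w=4
  Add (1,2) w=6
  Skip (3,4) w=11 (creates cycle)
  Skip (0,2) w=13 (creates cycle)
  Skip (0,5) w=15 (creates cycle)
MST weight = 17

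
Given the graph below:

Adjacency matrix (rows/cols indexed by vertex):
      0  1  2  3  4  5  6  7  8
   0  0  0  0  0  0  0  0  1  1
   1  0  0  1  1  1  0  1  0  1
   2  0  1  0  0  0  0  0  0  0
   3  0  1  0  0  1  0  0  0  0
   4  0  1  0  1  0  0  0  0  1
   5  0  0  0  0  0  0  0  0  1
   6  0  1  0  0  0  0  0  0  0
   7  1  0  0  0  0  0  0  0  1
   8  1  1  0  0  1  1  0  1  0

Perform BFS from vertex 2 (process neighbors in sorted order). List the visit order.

BFS from vertex 2 (neighbors processed in ascending order):
Visit order: 2, 1, 3, 4, 6, 8, 0, 5, 7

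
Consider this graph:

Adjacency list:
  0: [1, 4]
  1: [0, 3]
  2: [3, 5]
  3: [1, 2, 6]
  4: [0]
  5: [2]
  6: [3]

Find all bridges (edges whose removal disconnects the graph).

A bridge is an edge whose removal increases the number of connected components.
Bridges found: (0,1), (0,4), (1,3), (2,3), (2,5), (3,6)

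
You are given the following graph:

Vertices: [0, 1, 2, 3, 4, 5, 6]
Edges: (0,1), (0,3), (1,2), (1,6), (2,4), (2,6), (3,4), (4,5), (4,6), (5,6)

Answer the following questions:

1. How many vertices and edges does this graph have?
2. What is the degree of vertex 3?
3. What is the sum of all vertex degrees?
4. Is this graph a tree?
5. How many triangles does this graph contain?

Count: 7 vertices, 10 edges.
Vertex 3 has neighbors [0, 4], degree = 2.
Handshaking lemma: 2 * 10 = 20.
A tree on 7 vertices has 6 edges. This graph has 10 edges (4 extra). Not a tree.
Number of triangles = 3.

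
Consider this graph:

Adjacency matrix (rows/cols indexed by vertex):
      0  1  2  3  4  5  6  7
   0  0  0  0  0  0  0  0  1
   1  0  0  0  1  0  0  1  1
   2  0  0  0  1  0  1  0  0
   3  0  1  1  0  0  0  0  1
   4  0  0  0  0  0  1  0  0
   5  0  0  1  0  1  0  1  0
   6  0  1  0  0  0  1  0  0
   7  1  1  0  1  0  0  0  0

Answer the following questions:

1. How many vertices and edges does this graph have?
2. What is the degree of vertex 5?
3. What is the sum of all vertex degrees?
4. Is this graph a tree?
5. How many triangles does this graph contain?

Count: 8 vertices, 9 edges.
Vertex 5 has neighbors [2, 4, 6], degree = 3.
Handshaking lemma: 2 * 9 = 18.
A tree on 8 vertices has 7 edges. This graph has 9 edges (2 extra). Not a tree.
Number of triangles = 1.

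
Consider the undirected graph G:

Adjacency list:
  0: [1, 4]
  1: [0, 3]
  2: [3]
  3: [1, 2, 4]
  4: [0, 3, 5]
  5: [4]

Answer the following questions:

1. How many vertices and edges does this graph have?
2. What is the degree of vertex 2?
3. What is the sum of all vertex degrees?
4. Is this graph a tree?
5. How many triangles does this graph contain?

Count: 6 vertices, 6 edges.
Vertex 2 has neighbors [3], degree = 1.
Handshaking lemma: 2 * 6 = 12.
A tree on 6 vertices has 5 edges. This graph has 6 edges (1 extra). Not a tree.
Number of triangles = 0.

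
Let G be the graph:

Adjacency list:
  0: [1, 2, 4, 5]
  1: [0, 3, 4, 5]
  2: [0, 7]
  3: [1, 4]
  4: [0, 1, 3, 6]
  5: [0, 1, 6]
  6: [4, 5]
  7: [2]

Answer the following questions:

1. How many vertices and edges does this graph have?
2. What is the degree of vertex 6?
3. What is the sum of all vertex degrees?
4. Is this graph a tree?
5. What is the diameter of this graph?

Count: 8 vertices, 11 edges.
Vertex 6 has neighbors [4, 5], degree = 2.
Handshaking lemma: 2 * 11 = 22.
A tree on 8 vertices has 7 edges. This graph has 11 edges (4 extra). Not a tree.
Diameter (longest shortest path) = 4.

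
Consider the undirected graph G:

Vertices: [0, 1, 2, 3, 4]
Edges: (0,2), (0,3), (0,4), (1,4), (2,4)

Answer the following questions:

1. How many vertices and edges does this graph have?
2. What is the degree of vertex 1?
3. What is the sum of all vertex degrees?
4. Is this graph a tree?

Count: 5 vertices, 5 edges.
Vertex 1 has neighbors [4], degree = 1.
Handshaking lemma: 2 * 5 = 10.
A tree on 5 vertices has 4 edges. This graph has 5 edges (1 extra). Not a tree.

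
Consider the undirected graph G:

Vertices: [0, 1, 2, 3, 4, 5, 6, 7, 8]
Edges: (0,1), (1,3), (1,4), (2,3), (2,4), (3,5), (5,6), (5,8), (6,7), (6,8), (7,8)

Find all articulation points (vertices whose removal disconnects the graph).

An articulation point is a vertex whose removal disconnects the graph.
Articulation points: [1, 3, 5]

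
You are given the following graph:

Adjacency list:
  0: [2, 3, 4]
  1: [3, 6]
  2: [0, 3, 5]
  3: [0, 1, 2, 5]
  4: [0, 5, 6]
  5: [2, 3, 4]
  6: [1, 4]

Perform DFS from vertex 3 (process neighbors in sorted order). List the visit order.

DFS from vertex 3 (neighbors processed in ascending order):
Visit order: 3, 0, 2, 5, 4, 6, 1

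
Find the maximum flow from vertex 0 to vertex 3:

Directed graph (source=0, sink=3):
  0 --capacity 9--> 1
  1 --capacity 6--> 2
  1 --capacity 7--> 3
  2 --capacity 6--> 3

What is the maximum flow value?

Computing max flow:
  Flow on (0->1): 9/9
  Flow on (1->2): 2/6
  Flow on (1->3): 7/7
  Flow on (2->3): 2/6
Maximum flow = 9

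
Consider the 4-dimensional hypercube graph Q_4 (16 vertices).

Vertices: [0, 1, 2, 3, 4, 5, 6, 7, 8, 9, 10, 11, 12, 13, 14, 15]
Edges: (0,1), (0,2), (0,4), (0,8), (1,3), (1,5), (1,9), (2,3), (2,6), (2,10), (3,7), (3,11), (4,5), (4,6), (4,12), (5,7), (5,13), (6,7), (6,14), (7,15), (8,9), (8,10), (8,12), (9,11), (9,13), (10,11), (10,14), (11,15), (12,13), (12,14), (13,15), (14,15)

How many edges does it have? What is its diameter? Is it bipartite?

The 4-dimensional hypercube Q_4 has 16 vertices and each vertex has degree 4.
Total edges = 16 * 4 / 2 = 32.
Diameter = 4 (max Hamming distance between binary labels).
Hypercubes are bipartite (partition by parity of binary representation).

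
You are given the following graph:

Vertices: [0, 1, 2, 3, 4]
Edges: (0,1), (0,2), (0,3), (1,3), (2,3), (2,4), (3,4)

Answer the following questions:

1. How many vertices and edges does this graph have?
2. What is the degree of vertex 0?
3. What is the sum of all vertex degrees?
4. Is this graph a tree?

Count: 5 vertices, 7 edges.
Vertex 0 has neighbors [1, 2, 3], degree = 3.
Handshaking lemma: 2 * 7 = 14.
A tree on 5 vertices has 4 edges. This graph has 7 edges (3 extra). Not a tree.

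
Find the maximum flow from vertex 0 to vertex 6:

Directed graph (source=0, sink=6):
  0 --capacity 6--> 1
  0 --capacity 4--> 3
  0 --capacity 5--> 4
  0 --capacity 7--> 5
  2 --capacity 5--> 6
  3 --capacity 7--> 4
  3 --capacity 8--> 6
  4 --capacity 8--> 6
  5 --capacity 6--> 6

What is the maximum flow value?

Computing max flow:
  Flow on (0->3): 4/4
  Flow on (0->4): 5/5
  Flow on (0->5): 6/7
  Flow on (3->6): 4/8
  Flow on (4->6): 5/8
  Flow on (5->6): 6/6
Maximum flow = 15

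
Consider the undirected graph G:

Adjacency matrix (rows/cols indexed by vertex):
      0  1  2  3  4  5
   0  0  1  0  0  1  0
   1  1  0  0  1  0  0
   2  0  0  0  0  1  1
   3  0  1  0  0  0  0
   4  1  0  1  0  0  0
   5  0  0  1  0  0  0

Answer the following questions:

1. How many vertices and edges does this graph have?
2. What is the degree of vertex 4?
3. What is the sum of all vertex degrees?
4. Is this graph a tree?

Count: 6 vertices, 5 edges.
Vertex 4 has neighbors [0, 2], degree = 2.
Handshaking lemma: 2 * 5 = 10.
A graph is a tree iff it is connected and has exactly n-1 edges. This graph is connected (all 6 vertices in one component) and has 6-1 = 5 edges. It is a tree.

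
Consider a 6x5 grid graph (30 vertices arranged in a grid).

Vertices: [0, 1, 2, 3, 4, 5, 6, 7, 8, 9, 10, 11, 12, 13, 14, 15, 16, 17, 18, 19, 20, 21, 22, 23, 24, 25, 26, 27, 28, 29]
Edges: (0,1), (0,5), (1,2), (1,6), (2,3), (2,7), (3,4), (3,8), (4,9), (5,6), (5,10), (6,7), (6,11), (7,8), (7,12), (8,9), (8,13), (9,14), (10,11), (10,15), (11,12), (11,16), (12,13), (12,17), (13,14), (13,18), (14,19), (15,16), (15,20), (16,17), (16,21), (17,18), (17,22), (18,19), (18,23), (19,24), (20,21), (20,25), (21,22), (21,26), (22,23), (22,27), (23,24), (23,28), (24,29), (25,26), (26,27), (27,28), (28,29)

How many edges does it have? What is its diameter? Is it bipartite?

A 6x5 grid has 25 vertical edges and 24 horizontal edges.
Total edges = 25 + 24 = 49.
Diameter = (6-1) + (5-1) = 9 (corner to opposite corner).
Grid graphs are bipartite (checkerboard coloring).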